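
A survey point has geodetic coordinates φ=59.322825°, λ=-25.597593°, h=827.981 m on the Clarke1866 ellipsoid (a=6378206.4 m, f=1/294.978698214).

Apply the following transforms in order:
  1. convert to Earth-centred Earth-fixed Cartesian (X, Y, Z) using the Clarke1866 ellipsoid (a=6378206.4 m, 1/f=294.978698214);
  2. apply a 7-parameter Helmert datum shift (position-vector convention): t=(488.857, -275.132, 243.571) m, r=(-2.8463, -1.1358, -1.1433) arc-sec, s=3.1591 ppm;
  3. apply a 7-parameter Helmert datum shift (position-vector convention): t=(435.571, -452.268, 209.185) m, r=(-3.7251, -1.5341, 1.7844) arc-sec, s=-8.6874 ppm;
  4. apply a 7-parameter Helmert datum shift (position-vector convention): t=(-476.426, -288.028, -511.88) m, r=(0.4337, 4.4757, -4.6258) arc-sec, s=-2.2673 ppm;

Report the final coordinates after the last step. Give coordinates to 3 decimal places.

X=2942970.305 m, Y=-1410568.340 m, Z=5462799.416 m

start: φ=59.322825°, λ=-25.597593°, h=827.981 m
→ ECEF (a=6378206.400, f=1/294.978698214): X=2942524.6555, Y=-1409669.6039, Z=5462884.9564
→ Helmert 7p (PV): X=2942984.9131, Y=-1409890.1153, Z=5463181.4407
→ Helmert 7p (PV): X=2943366.4818, Y=-1410206.0123, Z=5463390.5153
→ Helmert 7p (PV): X=2942970.3052, Y=-1410568.3398, Z=5462799.4157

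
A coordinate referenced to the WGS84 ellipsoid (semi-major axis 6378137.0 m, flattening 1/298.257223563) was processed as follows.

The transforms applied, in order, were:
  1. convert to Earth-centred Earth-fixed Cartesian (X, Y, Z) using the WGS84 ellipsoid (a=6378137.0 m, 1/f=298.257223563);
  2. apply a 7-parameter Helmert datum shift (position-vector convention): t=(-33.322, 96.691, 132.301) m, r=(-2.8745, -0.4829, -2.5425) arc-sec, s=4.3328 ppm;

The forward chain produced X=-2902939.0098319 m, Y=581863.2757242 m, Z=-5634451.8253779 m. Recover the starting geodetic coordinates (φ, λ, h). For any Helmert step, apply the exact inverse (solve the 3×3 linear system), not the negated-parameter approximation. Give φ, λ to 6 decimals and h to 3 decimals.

φ=-62.438621°, λ=168.666838°, h=3660.848 m

start: X=-2902939.0098, Y=581863.2757, Z=-5634451.8254 m
→ Helmert⁻¹: X=-2902913.4732, Y=581806.8045, Z=-5634544.8087
→ geod (Bowring, a=6378137.000): φ=-62.43862100°, λ=168.66683800°, h=3660.8480 m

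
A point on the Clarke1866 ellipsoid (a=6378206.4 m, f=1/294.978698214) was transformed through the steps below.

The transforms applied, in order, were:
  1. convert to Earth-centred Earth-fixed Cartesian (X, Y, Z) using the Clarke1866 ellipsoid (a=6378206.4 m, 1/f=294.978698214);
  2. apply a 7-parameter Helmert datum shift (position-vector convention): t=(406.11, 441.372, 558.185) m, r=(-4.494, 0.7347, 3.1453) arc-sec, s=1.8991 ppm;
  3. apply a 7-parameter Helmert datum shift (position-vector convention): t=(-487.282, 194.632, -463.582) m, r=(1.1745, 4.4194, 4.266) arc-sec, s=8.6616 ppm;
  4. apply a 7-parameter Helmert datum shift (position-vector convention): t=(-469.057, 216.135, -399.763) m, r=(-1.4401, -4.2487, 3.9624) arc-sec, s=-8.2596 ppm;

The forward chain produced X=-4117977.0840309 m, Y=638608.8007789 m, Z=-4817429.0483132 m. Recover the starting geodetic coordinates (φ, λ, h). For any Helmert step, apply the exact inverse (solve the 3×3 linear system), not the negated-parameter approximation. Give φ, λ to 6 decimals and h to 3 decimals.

φ=-49.334533°, λ=171.190593°, h=3210.958 m

start: X=-4117977.0840, Y=638608.8008, Z=-4817429.0483 m
→ Helmert⁻¹: X=-4117628.9918, Y=638510.6706, Z=-4816979.7984
→ Helmert⁻¹: X=-4116989.6472, Y=638368.2318, Z=-4816566.3430
→ Helmert⁻¹: X=-4117361.0495, Y=638093.3864, Z=-4817116.1430
→ geod (Bowring, a=6378206.400): φ=-49.33453300°, λ=171.19059300°, h=3210.9580 m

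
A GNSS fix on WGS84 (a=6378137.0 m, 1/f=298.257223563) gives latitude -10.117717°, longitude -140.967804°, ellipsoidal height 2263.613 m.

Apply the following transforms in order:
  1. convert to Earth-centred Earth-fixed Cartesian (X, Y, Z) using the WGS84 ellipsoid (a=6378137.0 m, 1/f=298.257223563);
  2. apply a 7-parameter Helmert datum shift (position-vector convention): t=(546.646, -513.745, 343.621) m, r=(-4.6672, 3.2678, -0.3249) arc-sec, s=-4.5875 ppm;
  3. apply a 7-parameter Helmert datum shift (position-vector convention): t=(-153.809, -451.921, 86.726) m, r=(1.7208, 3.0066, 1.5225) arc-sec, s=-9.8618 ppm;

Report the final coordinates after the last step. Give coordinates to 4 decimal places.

X=-4879221.8817 m, Y=-3956977.2592 m, Z=-1112815.1550 m

start: φ=-10.117717°, λ=-140.967804°, h=2263.613 m
→ ECEF (a=6378137.000, f=1/298.257223563): X=-4879674.3310, Y=-3956024.5227, Z=-1113466.5179
→ Helmert 7p (PV): X=-4879129.1711, Y=-3956537.6277, Z=-1112950.9684
→ Helmert 7p (PV): X=-4879221.8817, Y=-3956977.2592, Z=-1112815.1550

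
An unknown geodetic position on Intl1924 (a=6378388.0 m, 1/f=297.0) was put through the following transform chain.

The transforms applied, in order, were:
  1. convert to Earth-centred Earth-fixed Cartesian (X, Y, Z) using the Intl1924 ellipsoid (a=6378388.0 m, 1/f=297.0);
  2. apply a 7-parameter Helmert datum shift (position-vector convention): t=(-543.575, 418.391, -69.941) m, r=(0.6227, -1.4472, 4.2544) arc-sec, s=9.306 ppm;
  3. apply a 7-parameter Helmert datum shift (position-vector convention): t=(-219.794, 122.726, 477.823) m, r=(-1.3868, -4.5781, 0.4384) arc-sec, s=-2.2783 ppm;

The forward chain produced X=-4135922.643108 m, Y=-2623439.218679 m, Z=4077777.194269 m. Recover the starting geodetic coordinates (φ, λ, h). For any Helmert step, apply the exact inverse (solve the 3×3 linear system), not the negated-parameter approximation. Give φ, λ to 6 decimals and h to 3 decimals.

start: X=-4135922.6431, Y=-2623439.2187, Z=4077777.1943 m
→ Helmert⁻¹: X=-4135627.3492, Y=-2623586.5459, Z=4077382.8125
→ Helmert⁻¹: X=-4135070.8051, Y=-2623882.9189, Z=4077451.7430
→ geod (Bowring, a=6378388.000): φ=39.97054100°, λ=-147.60309000°, h=2964.3050 m

φ=39.970541°, λ=-147.603090°, h=2964.305 m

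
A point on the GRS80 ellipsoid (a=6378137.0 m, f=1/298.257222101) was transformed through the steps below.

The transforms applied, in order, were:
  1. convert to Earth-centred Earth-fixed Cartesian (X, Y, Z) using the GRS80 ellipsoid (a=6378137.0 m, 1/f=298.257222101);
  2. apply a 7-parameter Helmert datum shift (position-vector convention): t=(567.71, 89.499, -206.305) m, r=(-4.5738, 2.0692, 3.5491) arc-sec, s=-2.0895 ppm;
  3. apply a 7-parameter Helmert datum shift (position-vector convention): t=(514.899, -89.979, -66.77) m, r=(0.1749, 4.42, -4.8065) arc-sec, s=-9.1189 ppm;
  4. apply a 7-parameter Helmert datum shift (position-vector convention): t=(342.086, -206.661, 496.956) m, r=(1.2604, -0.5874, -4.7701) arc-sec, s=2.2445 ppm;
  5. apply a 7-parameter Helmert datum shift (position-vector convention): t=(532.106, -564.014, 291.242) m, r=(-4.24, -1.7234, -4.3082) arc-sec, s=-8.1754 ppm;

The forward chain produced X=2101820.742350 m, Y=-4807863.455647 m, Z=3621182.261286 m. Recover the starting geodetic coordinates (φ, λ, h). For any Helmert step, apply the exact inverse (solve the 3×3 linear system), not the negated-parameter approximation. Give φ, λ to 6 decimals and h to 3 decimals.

φ=34.792605°, λ=-66.401462°, h=2810.789 m

start: X=2101820.7424, Y=-4807863.4556, Z=3621182.2613 m
→ Helmert⁻¹: X=2101436.4785, Y=-4807369.2810, Z=3620804.2429
→ Helmert⁻¹: X=2101211.1556, Y=-4807081.1152, Z=3620322.5514
→ Helmert⁻¹: X=2100749.8456, Y=-4806982.9483, Z=3620471.4282
→ Helmert⁻¹: X=2100067.4877, Y=-4807198.9112, Z=3620599.7692
→ geod (Bowring, a=6378137.000): φ=34.79260500°, λ=-66.40146200°, h=2810.7890 m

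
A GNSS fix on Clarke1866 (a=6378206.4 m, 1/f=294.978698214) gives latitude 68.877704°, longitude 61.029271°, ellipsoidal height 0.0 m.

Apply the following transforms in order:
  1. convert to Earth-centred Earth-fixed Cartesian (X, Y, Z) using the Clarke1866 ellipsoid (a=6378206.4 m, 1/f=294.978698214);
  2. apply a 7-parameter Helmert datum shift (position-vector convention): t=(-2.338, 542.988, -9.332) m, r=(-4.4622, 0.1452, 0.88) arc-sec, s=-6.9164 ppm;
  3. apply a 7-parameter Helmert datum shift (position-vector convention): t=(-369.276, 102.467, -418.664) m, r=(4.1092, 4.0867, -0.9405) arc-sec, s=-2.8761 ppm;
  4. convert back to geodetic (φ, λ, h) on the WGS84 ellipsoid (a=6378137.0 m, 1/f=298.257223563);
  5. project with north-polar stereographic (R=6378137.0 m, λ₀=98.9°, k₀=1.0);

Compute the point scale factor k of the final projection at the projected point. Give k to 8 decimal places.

1.03478358

start: φ=68.877704°, λ=61.029271°, h=0.000 m
→ ECEF (a=6378206.400, f=1/294.978698214): X=1116576.2203, Y=2016786.0130, Z=5926884.4359
→ Helmert 7p (PV): X=1116561.7275, Y=2017448.0333, Z=5926789.6956
→ Helmert 7p (PV): X=1116315.8655, Y=2017421.5338, Z=5926372.0547
→ geod (Bowring, a=6378137.000): φ=68.87101528°, λ=61.04258055°, h=-460.5027 m
→ into stereo (λ₀=98.9°): φ=68.87101528°, λ−λ₀=-37.85741945°
scale k = 1.03478358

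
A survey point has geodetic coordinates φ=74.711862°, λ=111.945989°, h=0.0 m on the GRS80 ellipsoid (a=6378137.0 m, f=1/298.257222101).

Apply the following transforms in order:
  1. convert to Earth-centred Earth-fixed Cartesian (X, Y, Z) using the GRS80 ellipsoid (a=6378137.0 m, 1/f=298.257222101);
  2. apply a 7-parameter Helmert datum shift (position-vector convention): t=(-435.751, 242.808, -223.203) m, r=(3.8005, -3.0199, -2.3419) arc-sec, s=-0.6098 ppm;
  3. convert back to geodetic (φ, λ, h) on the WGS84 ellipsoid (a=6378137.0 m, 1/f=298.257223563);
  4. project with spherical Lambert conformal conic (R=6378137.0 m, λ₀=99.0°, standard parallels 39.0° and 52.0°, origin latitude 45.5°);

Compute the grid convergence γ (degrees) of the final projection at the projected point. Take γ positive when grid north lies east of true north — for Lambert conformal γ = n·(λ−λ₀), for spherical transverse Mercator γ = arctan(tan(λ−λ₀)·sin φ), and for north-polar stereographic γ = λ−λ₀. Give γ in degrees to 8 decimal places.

9.26389691

start: φ=74.711862°, λ=111.945989°, h=0.000 m
→ ECEF (a=6378137.000, f=1/298.257222101): X=-630489.2164, Y=1564760.7986, Z=6130363.7032
→ Helmert 7p (PV): X=-630996.5708, Y=1564896.8569, Z=6130156.3622
→ geod (Bowring, a=6378137.000): φ=74.70864233°, λ=111.96024196°, h=-116.7081 m
→ into lcc (λ₀=99.0°): φ=74.70864233°, λ−λ₀=12.96024196°
convergence γ = 9.26389691°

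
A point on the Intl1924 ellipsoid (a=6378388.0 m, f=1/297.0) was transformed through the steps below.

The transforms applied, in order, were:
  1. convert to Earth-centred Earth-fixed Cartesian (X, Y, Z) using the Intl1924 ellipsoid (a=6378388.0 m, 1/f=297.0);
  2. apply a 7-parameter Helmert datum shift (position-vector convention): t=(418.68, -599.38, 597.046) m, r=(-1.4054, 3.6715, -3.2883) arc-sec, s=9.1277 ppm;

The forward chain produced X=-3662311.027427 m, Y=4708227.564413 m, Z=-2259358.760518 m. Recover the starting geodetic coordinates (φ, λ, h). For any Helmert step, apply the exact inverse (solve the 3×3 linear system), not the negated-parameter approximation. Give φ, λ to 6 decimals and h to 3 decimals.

start: X=-3662311.0274, Y=4708227.5644, Z=-2259358.7605 m
→ Helmert⁻¹: X=-3662731.1155, Y=4708740.9708, Z=-2259968.2915
→ geod (Bowring, a=6378388.000): φ=-20.87679200°, λ=127.87784200°, h=3605.8820 m

φ=-20.876792°, λ=127.877842°, h=3605.882 m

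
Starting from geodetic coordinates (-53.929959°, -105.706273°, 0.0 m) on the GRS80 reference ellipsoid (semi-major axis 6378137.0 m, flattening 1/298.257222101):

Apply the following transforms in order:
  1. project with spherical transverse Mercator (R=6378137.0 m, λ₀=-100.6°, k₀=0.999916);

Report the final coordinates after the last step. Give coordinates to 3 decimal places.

E=-334510.827 m, N=-6015013.302 m

start: φ=-53.929959°, λ=-105.706273°, h=0.000 m
→ tm (R=6378137.0, λ₀=-100.6°): E=-334510.8268, N=-6015013.3019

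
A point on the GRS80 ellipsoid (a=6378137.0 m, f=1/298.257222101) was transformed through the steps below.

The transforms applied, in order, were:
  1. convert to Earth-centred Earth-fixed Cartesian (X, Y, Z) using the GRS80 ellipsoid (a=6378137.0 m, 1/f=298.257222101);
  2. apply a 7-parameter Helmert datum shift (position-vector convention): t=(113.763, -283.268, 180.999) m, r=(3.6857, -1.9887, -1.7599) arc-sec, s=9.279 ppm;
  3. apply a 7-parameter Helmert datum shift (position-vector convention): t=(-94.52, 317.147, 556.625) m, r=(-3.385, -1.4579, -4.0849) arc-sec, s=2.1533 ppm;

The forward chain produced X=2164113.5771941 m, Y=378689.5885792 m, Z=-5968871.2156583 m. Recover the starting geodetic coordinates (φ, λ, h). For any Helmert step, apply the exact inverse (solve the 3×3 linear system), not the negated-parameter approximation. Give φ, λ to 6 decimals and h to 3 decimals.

φ=-69.920410°, λ=9.926532°, h=1682.206 m

start: X=2164113.5772, Y=378689.5886, Z=-5968871.2157 m
→ Helmert⁻¹: X=2164153.7484, Y=378512.4499, Z=-5969424.0714
→ Helmert⁻¹: X=2163959.1187, Y=378703.9975, Z=-5969577.3097
→ geod (Bowring, a=6378137.000): φ=-69.92041000°, λ=9.92653200°, h=1682.2060 m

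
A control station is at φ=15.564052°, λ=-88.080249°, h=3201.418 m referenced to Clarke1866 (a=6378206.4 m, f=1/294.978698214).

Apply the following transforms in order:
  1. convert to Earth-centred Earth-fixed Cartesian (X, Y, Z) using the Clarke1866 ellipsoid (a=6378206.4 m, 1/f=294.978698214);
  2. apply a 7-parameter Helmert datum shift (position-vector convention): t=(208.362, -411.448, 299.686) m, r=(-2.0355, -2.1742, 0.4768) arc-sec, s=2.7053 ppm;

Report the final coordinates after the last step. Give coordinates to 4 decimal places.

X=206191.7504 m, Y=-6145865.8167 m, Z=1701428.1508 m

start: φ=15.564052°, λ=-88.080249°, h=3201.418 m
→ ECEF (a=6378206.400, f=1/294.978698214): X=205986.5559, Y=-6145455.0063, Z=1701061.0458
→ Helmert 7p (PV): X=206191.7504, Y=-6145865.8167, Z=1701428.1508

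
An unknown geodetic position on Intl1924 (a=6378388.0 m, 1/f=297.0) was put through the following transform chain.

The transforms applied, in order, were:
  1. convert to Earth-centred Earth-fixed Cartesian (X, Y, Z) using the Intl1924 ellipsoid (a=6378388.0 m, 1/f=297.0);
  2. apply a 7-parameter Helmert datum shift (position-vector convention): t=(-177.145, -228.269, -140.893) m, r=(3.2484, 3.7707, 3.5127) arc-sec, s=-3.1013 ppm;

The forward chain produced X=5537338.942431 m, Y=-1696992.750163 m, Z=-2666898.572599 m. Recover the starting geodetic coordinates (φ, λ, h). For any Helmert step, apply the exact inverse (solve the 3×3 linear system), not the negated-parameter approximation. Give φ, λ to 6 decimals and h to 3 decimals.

φ=-24.869524°, λ=-17.036954°, h=1506.945 m

start: X=5537338.9424, Y=-1696992.7502, Z=-2666898.5726 m
→ Helmert⁻¹: X=5537553.1110, Y=-1696906.0442, Z=-2666637.9947
→ geod (Bowring, a=6378388.000): φ=-24.86952400°, λ=-17.03695400°, h=1506.9450 m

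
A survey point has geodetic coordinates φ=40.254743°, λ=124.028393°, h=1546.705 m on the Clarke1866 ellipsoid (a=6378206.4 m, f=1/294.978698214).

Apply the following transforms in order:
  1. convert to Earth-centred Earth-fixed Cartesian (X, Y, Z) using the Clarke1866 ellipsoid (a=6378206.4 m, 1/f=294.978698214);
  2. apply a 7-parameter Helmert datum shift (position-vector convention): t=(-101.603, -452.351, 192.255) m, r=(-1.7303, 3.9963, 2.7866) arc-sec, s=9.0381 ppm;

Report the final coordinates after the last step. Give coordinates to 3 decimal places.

start: φ=40.254743°, λ=124.028393°, h=1546.705 m
→ ECEF (a=6378206.400, f=1/294.978698214): X=-2728508.2266, Y=4040858.9240, Z=4100414.6056
→ Helmert 7p (PV): X=-2728609.6372, Y=4040440.6303, Z=4100662.8868

X=-2728609.637 m, Y=4040440.630 m, Z=4100662.887 m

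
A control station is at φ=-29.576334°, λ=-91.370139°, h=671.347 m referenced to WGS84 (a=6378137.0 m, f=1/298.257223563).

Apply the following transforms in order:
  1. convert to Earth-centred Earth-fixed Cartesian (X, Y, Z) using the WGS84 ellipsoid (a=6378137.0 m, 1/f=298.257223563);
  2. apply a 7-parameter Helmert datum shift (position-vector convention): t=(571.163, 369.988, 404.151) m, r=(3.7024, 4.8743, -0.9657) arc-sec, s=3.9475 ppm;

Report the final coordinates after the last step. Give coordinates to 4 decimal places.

start: φ=-29.576334°, λ=-91.370139°, h=671.347 m
→ ECEF (a=6378137.000, f=1/298.257223563): X=-132758.8453, Y=-5550583.9446, Z=-3129947.5905
→ Helmert 7p (PV): X=-132288.1583, Y=-5550179.0640, Z=-3129652.2896

X=-132288.1583 m, Y=-5550179.0640 m, Z=-3129652.2896 m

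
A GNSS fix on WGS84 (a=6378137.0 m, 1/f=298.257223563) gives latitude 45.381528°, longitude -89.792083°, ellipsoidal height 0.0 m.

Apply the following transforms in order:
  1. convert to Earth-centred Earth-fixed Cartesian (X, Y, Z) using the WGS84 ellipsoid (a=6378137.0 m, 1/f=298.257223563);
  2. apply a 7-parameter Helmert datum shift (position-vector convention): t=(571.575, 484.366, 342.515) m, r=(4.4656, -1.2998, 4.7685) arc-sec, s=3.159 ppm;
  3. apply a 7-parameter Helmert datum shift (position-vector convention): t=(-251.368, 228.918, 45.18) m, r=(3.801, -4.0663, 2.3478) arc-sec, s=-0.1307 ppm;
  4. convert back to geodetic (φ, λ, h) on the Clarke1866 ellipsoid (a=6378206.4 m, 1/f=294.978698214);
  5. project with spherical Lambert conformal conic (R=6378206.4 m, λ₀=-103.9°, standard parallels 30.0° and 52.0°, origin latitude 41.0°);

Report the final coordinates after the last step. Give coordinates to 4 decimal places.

E=1081009.5006 m, N=567981.2843 m

start: φ=45.381528°, λ=-89.792083°, h=0.000 m
→ ECEF (a=6378137.000, f=1/298.257223563): X=16284.3995, Y=-4487479.4764, Z=4517230.6136
→ Helmert 7p (PV): X=16931.3035, Y=-4487106.7075, Z=4517490.3477
→ Helmert 7p (PV): X=16641.9499, Y=-4486960.2576, Z=4517452.5837
→ geod (Bowring, a=6378206.400): φ=45.38838856°, λ=-89.78749330°, h=-154.7822 m
→ lcc (R=6378206.4, λ₀=-103.9°): E=1081009.5006, N=567981.2843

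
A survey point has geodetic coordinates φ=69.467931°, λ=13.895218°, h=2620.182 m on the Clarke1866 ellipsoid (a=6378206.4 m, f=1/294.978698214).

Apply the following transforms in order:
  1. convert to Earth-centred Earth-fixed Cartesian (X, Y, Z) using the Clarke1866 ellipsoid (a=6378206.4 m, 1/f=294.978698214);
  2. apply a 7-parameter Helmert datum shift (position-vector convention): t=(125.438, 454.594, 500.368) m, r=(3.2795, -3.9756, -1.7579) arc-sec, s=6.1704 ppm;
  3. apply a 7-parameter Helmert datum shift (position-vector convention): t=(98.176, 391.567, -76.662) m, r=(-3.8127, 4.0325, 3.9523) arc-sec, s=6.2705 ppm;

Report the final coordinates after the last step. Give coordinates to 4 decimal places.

X=2179187.7884 m, Y=539931.8784 m, Z=5953244.2950 m

start: φ=69.467931°, λ=13.895218°, h=2620.182 m
→ ECEF (a=6378206.400, f=1/294.978698214): X=2178941.1540, Y=539040.4282, Z=5952748.5292
→ Helmert 7p (PV): X=2178969.8955, Y=539385.1319, Z=5953336.1963
→ Helmert 7p (PV): X=2179187.7884, Y=539931.8784, Z=5953244.2950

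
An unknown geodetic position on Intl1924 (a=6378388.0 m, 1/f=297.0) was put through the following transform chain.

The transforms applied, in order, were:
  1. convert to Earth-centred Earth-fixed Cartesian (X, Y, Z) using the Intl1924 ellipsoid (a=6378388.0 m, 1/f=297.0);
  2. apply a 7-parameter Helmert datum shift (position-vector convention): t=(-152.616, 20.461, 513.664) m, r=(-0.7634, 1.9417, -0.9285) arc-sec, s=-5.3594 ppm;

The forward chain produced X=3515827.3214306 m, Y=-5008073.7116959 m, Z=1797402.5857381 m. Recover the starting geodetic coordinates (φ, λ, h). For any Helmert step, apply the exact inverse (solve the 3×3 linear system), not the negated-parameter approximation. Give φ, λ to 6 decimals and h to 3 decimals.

φ=16.469964°, λ=-54.928770°, h=814.053 m

start: X=3515827.3214, Y=-5008073.7117, Z=1797402.5857 m
→ Helmert⁻¹: X=3516004.4096, Y=-5008111.8364, Z=1796913.1150
→ geod (Bowring, a=6378388.000): φ=16.46996400°, λ=-54.92877000°, h=814.0530 m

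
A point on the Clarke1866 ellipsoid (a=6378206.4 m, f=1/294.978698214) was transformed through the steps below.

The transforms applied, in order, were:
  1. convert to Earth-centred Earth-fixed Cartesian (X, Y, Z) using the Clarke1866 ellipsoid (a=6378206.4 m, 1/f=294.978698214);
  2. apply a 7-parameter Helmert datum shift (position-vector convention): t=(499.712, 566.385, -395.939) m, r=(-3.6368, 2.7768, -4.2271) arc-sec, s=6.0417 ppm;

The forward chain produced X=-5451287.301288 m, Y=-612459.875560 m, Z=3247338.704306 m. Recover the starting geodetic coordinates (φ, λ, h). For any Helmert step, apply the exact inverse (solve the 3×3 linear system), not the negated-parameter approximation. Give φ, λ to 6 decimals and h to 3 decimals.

start: X=-5451287.3013, Y=-612459.8756, Z=3247338.7043 m
→ Helmert⁻¹: X=-5451785.2295, Y=-613191.5446, Z=3247630.8164
→ geod (Bowring, a=6378206.400): φ=30.79494900°, λ=-173.58260700°, h=2774.4640 m

φ=30.794949°, λ=-173.582607°, h=2774.464 m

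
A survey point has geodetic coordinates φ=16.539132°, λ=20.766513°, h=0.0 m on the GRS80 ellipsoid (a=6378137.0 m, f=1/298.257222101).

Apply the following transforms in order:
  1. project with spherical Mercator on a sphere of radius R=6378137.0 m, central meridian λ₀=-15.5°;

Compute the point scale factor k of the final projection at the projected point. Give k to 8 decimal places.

1.04316020

start: φ=16.539132°, λ=20.766513°, h=0.000 m
→ into merc (λ₀=-15.5°): φ=16.53913200°, λ−λ₀=36.26651300°
scale k = 1.04316020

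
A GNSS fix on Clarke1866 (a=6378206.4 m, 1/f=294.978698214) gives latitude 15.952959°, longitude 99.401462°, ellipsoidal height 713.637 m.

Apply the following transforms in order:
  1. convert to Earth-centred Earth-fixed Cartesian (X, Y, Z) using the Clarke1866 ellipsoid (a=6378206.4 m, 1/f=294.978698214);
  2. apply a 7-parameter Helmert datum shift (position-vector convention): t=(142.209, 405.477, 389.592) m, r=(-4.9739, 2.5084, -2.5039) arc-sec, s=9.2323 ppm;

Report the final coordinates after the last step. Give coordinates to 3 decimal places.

X=-1001902.440 m, Y=6052933.999 m, Z=1742085.230 m

start: φ=15.952959°, λ=99.401462°, h=713.637 m
→ ECEF (a=6378206.400, f=1/294.978698214): X=-1002130.0524, Y=6052418.4765, Z=1741813.3200
→ Helmert 7p (PV): X=-1001902.4404, Y=6052933.9992, Z=1742085.2297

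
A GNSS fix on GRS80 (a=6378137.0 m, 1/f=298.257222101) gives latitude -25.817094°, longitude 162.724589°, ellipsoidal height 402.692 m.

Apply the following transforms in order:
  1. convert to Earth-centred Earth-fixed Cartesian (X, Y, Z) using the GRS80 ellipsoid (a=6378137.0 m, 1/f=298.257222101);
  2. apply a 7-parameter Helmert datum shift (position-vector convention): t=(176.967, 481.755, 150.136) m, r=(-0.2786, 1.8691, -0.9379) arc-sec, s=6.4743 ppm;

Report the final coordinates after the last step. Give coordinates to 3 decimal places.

X=-5486223.845 m, Y=1706738.558 m, Z=-2760830.757 m

start: φ=-25.817094°, λ=162.724589°, h=402.692 m
→ ECEF (a=6378137.000, f=1/298.257222101): X=-5486348.0309, Y=1706224.5391, Z=-2761010.4284
→ Helmert 7p (PV): X=-5486223.8452, Y=1706738.5584, Z=-2760830.7569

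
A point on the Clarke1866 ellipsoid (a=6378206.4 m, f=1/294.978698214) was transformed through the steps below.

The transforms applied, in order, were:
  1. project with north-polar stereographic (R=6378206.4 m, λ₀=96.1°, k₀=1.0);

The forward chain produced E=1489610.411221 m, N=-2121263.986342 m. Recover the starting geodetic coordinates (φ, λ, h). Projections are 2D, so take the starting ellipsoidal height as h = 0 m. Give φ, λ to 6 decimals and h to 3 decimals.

start: E=1489610.4112, N=-2121263.9863 m
→ stereo⁻¹: φ=67.02826000°, λ=131.17759500°

φ=67.028260°, λ=131.177595°, h=0.000 m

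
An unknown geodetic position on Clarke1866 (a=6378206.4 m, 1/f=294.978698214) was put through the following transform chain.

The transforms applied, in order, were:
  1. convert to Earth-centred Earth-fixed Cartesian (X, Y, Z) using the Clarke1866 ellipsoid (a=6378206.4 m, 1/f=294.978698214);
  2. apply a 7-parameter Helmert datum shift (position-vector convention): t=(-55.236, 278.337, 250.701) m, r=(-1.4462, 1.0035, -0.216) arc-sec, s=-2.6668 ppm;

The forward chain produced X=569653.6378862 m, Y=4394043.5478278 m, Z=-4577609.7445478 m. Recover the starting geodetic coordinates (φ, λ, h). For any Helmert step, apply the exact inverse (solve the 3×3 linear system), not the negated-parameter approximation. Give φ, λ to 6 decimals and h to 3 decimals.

start: X=569653.6379, Y=4394043.5478, Z=-4577609.7445 m
→ Helmert⁻¹: X=569728.0637, Y=4393809.6217, Z=-4577839.0754
→ geod (Bowring, a=6378206.400): φ=-46.13076300°, λ=82.61190300°, h=3759.8970 m

φ=-46.130763°, λ=82.611903°, h=3759.897 m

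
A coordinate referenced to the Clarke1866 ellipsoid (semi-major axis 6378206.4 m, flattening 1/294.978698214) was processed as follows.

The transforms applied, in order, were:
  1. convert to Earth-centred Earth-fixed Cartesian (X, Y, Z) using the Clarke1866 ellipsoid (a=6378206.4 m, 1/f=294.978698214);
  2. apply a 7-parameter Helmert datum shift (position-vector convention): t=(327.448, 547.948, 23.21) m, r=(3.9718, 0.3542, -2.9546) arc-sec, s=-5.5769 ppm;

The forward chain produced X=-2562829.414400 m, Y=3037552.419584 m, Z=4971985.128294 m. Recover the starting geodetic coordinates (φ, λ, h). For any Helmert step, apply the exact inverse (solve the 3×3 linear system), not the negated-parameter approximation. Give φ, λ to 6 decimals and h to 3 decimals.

φ=51.553580°, λ=130.163565°, h=75.994 m

start: X=-2562829.4144, Y=3037552.4196, Z=4971985.1283 m
→ Helmert⁻¹: X=-2563223.1989, Y=3037080.4309, Z=4971926.7635
→ geod (Bowring, a=6378206.400): φ=51.55358000°, λ=130.16356500°, h=75.9940 m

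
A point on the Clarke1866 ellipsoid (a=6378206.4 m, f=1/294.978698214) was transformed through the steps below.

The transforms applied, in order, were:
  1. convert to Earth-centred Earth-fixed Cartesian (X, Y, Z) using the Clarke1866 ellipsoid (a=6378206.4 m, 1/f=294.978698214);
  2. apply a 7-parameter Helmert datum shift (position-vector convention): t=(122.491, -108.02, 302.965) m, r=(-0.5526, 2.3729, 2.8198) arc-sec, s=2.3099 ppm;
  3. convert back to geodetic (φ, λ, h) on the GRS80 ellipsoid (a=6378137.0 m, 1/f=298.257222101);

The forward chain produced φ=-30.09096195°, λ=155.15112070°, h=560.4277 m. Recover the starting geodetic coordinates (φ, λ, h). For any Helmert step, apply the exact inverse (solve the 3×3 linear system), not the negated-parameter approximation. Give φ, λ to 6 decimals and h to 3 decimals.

start: φ=-30.090962°, λ=155.151121°, h=560.428 m
→ ECEF (a=6378137.000, f=1/298.257222101): X=-5012305.6063, Y=2321201.3545, Z=-3179383.2147
→ Helmert⁻¹: X=-5012348.2040, Y=2321381.0539, Z=-3179730.2786
→ geod (Bowring, a=6378206.400): φ=-30.09501300°, λ=155.14961500°, h=823.4910 m

φ=-30.095013°, λ=155.149615°, h=823.491 m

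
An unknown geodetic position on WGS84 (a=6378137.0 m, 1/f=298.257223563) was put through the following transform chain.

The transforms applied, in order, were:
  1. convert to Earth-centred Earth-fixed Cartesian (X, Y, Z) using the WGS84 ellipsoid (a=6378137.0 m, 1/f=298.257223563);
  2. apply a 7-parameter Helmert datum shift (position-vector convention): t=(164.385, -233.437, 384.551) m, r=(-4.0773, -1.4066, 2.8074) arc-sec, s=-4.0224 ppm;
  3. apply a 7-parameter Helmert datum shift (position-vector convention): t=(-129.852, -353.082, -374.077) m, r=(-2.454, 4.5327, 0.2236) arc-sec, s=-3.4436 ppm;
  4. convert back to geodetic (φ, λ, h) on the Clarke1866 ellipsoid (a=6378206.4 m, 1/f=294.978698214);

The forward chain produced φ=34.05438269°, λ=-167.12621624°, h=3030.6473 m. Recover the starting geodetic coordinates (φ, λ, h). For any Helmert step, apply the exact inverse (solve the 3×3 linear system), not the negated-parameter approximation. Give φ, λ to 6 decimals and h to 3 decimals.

φ=34.051552°, λ=-167.132274°, h=2986.568 m

start: φ=34.054383°, λ=-167.126216°, h=3030.647 m
→ ECEF (a=6378206.400, f=1/294.978698214): X=-5159476.3431, Y=-1179193.4868, Z=3552957.5657
→ Helmert⁻¹: X=-5159443.6183, Y=-1178881.1450, Z=3553216.4740
→ Helmert⁻¹: X=-5159620.5713, Y=-1178652.4536, Z=3552858.1006
→ geod (Bowring, a=6378137.000): φ=34.05155200°, λ=-167.13227400°, h=2986.5680 m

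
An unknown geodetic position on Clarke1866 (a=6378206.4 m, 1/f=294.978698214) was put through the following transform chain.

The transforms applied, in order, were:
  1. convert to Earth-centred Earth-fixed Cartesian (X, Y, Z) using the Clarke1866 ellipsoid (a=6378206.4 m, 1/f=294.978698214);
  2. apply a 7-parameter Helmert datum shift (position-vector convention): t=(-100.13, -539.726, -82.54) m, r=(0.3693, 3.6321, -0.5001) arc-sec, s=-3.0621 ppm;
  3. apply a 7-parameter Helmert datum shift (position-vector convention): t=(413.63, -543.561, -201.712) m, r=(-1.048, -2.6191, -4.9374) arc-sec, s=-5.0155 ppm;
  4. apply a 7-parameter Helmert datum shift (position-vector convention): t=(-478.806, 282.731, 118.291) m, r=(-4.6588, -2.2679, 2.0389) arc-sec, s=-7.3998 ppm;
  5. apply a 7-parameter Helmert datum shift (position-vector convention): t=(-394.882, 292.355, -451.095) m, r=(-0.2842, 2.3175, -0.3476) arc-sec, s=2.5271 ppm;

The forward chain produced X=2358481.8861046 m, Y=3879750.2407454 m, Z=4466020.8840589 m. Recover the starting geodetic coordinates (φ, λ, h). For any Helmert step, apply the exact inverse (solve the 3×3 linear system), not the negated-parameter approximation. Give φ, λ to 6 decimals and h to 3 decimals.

start: X=2358481.8861, Y=3879750.2407, Z=4466020.8841 m
→ Helmert⁻¹: X=2358814.0858, Y=3879445.9030, Z=4466492.5397
→ Helmert⁻¹: X=2359397.8035, Y=3879067.6730, Z=4466468.9720
→ Helmert⁻¹: X=2358959.8536, Y=3879664.4646, Z=4466682.8452
→ Helmert⁻¹: X=2358979.1437, Y=3880229.7892, Z=4466813.6548
→ geod (Bowring, a=6378206.400): φ=44.72242100°, λ=58.70256100°, h=2178.7620 m

φ=44.722421°, λ=58.702561°, h=2178.762 m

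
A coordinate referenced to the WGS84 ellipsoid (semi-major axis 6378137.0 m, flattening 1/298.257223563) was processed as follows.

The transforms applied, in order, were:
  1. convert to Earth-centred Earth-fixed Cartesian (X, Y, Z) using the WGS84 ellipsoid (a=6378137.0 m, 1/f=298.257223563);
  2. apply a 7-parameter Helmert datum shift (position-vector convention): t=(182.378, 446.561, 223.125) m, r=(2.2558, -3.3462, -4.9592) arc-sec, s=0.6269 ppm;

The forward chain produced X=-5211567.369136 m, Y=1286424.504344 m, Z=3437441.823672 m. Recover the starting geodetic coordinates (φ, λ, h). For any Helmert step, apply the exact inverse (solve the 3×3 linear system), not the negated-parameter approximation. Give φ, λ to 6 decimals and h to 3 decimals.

start: X=-5211567.3691, Y=1286424.5043, Z=3437441.8237 m
→ Helmert⁻¹: X=-5211721.6338, Y=1285889.4240, Z=3437287.0297
→ geod (Bowring, a=6378137.000): φ=32.80751400°, λ=166.14021400°, h=2309.2140 m

φ=32.807514°, λ=166.140214°, h=2309.214 m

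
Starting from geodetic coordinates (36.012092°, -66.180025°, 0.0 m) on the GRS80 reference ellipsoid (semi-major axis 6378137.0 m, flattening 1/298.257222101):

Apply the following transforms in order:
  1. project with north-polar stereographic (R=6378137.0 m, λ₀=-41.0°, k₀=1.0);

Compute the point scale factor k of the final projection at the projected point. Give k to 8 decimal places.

1.25948076

start: φ=36.012092°, λ=-66.180025°, h=0.000 m
→ into stereo (λ₀=-41.0°): φ=36.01209200°, λ−λ₀=-25.18002500°
scale k = 1.25948076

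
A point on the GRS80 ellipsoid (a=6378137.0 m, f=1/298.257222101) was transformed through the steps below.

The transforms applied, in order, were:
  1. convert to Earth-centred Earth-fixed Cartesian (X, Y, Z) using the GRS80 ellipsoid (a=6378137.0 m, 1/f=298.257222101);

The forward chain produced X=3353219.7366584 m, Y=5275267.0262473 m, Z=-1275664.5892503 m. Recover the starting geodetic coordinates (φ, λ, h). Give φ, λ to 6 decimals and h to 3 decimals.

start: X=3353219.7367, Y=5275267.0262, Z=-1275664.5893 m
→ geod (Bowring, a=6378137.000): φ=-11.61014400°, λ=57.55794900°, h=2365.1880 m

φ=-11.610144°, λ=57.557949°, h=2365.188 m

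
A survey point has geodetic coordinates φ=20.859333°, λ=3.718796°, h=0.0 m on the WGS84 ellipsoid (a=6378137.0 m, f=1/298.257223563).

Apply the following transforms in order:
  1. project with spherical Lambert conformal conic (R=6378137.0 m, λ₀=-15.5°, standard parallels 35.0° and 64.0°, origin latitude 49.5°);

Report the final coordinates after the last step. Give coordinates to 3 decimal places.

E=2150266.016 m, N=-2936998.000 m

start: φ=20.859333°, λ=3.718796°, h=0.000 m
→ lcc (R=6378137.0, λ₀=-15.5°): E=2150266.0160, N=-2936998.0003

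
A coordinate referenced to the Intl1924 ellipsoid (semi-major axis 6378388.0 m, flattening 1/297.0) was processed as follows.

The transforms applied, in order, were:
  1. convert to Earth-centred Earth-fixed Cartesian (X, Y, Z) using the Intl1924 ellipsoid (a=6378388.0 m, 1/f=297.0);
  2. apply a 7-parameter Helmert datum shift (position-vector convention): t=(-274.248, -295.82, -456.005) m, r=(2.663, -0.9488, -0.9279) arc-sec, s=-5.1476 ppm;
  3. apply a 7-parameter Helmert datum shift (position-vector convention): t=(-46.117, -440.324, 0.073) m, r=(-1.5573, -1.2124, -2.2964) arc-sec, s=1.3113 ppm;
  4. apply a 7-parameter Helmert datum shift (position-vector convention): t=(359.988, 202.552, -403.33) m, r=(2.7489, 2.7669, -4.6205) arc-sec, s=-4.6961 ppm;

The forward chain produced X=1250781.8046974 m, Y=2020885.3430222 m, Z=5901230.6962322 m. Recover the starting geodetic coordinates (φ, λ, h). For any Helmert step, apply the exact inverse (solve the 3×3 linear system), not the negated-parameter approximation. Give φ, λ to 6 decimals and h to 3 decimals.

start: X=1250781.8047, Y=2020885.3430, Z=5901230.6962 m
→ Helmert⁻¹: X=1250303.2547, Y=2020798.9398, Z=5901651.5817
→ Helmert⁻¹: X=1250359.9187, Y=2021205.9764, Z=5901651.6805
→ Helmert⁻¹: X=1250658.6594, Y=2021594.0282, Z=5902106.2145
→ geod (Bowring, a=6378388.000): φ=68.19553700°, λ=58.25700300°, h=2952.4430 m

φ=68.195537°, λ=58.257003°, h=2952.443 m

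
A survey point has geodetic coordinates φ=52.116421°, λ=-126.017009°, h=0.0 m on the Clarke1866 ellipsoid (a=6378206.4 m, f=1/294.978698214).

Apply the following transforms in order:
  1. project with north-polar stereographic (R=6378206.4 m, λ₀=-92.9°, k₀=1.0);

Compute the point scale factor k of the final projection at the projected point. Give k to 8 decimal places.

1.11778047

start: φ=52.116421°, λ=-126.017009°, h=0.000 m
→ into stereo (λ₀=-92.9°): φ=52.11642100°, λ−λ₀=-33.11700900°
scale k = 1.11778047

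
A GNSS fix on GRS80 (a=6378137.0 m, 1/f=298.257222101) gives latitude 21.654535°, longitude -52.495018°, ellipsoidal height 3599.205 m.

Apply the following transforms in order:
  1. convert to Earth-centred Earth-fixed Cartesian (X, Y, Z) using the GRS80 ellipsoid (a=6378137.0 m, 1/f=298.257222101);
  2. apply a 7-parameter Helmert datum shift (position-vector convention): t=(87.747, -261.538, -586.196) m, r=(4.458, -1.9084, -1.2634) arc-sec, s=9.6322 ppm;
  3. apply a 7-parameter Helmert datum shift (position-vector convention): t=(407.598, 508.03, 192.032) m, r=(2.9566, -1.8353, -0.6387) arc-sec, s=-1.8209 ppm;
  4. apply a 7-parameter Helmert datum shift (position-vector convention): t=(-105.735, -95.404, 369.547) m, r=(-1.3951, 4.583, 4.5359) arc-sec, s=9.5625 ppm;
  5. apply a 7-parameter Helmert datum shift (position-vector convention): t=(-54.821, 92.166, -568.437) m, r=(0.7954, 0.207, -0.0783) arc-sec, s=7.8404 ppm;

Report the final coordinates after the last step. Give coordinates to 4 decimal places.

X=3613328.1334 m, Y=-4707394.7956 m, Z=2339522.8997 m

start: φ=21.654535°, λ=-52.495018°, h=3599.205 m
→ ECEF (a=6378137.000, f=1/298.257222101): X=3612832.0548, Y=-4707486.8125, Z=2340230.8277
→ Helmert 7p (PV): X=3612904.1146, Y=-4707866.4031, Z=2339598.8563
→ Helmert 7p (PV): X=3613269.7388, Y=-4707394.5237, Z=2339751.2925
→ Helmert 7p (PV): X=3613354.0628, Y=-4707439.6578, Z=2340094.7687
→ Helmert 7p (PV): X=3613328.1334, Y=-4707394.7956, Z=2339522.8997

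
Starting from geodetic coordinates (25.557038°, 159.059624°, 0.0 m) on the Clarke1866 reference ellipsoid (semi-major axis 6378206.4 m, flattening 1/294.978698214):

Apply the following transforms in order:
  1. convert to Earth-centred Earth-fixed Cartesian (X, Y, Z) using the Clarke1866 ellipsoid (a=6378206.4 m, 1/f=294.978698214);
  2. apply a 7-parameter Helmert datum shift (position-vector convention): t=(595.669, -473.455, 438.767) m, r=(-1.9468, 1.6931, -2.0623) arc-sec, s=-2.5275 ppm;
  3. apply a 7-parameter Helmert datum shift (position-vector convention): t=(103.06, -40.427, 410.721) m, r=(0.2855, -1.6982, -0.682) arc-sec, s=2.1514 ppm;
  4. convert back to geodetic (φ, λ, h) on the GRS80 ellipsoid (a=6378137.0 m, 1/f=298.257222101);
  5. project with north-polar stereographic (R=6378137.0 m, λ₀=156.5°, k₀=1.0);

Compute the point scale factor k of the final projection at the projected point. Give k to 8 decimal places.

start: φ=25.557038°, λ=159.059624°, h=0.000 m
→ ECEF (a=6378206.400, f=1/294.978698214): X=-5377482.5748, Y=2057804.1446, Z=2734716.5452
→ Helmert 7p (PV): X=-5376830.2921, Y=2057405.0653, Z=2735173.1183
→ Helmert 7p (PV): X=-5376754.5162, Y=2057383.0568, Z=2735548.3034
→ geod (Bowring, a=6378137.000): φ=25.56537786°, λ=159.06094838°, h=-365.0722 m
→ into stereo (λ₀=156.5°): φ=25.56537786°, λ−λ₀=2.56094838°
scale k = 1.39709613

1.39709613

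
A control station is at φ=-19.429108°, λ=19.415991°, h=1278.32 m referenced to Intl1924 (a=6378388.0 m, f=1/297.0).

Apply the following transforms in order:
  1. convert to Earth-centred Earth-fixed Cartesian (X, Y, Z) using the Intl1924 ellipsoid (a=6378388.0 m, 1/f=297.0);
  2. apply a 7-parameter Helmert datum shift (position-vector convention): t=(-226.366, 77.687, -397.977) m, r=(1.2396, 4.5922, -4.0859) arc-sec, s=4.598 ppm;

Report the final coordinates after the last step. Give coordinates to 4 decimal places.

X=5676120.7003 m, Y=2000718.7326 m, Z=-2109176.6951 m

start: φ=-19.429108°, λ=19.415991°, h=1278.320 m
→ ECEF (a=6378388.000, f=1/297.0): X=5676328.2803, Y=2000731.6166, Z=-2108654.6703
→ Helmert 7p (PV): X=5676120.7003, Y=2000718.7326, Z=-2109176.6951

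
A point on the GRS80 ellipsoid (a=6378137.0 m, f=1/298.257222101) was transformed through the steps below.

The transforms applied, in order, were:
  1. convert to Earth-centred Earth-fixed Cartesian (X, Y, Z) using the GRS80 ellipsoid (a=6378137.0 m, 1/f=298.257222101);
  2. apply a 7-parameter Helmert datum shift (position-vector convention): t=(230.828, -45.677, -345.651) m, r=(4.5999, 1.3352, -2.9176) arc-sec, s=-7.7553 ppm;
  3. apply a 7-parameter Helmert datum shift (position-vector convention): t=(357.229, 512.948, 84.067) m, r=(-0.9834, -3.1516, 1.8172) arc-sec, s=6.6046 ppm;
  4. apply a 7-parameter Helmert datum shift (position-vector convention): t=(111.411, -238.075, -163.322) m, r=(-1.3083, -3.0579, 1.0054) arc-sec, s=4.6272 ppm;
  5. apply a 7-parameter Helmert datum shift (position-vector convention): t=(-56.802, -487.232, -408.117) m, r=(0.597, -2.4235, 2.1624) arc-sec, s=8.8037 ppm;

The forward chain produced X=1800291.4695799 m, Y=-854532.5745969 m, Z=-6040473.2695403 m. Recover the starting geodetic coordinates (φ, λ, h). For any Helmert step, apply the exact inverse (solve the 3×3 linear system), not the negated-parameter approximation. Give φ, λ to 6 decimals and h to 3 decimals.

start: X=1800291.4696, Y=-854532.5746, Z=-6040473.2695 m
→ Helmert⁻¹: X=1800252.5011, Y=-854074.1789, Z=-6040030.6581
→ Helmert⁻¹: X=1800039.0570, Y=-853802.6172, Z=-6039871.4899
→ Helmert⁻¹: X=1799570.1288, Y=-854296.9807, Z=-6039947.2350
→ Helmert⁻¹: X=1799404.4362, Y=-854367.1655, Z=-6039617.7221
→ geod (Bowring, a=6378137.000): φ=-71.86101800°, λ=-25.39862600°, h=780.4690 m

φ=-71.861018°, λ=-25.398626°, h=780.469 m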